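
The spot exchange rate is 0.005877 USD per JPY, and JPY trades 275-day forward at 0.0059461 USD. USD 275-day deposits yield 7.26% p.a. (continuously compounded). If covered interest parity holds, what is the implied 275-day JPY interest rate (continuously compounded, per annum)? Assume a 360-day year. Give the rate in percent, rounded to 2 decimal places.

5.73%

T = 275/360 years.
F/S = 0.0059461/0.005877 = 1.0117577 = (growth of USD) / (growth of JPY).
USD growth factor: e^(0.0726×275/360) = 1.057025.
So the JPY growth factor = 1.0447412.
Take logs: ln 1.0447412 / (275/360) = 0.057298, so 5.73%.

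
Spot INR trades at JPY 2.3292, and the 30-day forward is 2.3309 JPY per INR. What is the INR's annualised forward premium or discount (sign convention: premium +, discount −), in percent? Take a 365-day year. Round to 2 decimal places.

T = 30/365 years.
Period premium: (2.3309 − 2.3292)/2.3292 = 0.0007299.
Per annum: 0.0007299 / (30/365) = 0.008880 = 0.89%.

+0.89%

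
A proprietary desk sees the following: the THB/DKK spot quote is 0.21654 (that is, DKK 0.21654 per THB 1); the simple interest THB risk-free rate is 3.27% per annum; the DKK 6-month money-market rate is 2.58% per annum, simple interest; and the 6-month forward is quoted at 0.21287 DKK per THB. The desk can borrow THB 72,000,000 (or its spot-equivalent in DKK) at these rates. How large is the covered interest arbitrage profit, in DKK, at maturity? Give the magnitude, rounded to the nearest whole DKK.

T = 6/12 years.
Invest the THB and cover forward: 72,000,000 × 1.016350 × 0.21287 = DKK 15,577,230.56.
Convert at spot and invest in DKK: 72,000,000 × 0.21654 × 1.012900 = DKK 15,792,002.35.
The quoted forward undervalues THB, so borrow THB, convert to DKK at spot, deposit the DKK at 2.58%, and buy THB forward at 0.21287 to cover the loan.
The gap between the two covered legs is DKK 214,772.

DKK 214,772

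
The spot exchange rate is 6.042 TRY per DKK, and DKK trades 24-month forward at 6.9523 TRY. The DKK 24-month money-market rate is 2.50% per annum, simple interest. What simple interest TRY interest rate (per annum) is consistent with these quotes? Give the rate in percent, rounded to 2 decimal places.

T = 2 years.
By CIP, F/S equals the TRY-to-DKK growth ratio: 6.9523/6.042 = 1.1506620.
DKK growth factor: 1 + 0.0250×2 = 1.050000.
So the TRY growth factor = 1.2081951.
r = (1.2081951 − 1)/2 = 0.104098 → 10.41%.

10.41%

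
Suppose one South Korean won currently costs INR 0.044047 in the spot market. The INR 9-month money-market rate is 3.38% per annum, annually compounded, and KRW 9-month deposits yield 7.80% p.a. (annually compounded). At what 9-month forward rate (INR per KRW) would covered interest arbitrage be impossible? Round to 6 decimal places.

0.042685

T = 9/12 years.
Growth of 1 INR over T: (1 + 0.0338)^(9/12) = 1.0252444.
Growth of 1 KRW over T: (1 + 0.0780)^(9/12) = 1.0579474.
Forward (INR per KRW) = 0.044047 × 1.0252444 / 1.0579474 = 0.04268543.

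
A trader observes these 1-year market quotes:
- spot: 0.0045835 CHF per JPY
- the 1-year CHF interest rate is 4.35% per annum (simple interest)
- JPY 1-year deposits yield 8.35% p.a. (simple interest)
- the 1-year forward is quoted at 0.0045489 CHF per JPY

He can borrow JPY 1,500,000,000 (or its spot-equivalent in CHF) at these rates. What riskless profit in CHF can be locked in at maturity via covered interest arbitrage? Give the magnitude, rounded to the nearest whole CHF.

CHF 218,776

T = 1 year.
Keep in JPY, deliver into the forward: 1,500,000,000·1.083500·0.0045489 = CHF 7,393,099.73.
Swap to CHF now, deposit: 1,500,000,000·0.0045835·1.043500 = CHF 7,174,323.38.
The quoted forward overvalues JPY, so borrow CHF, buy JPY at spot, deposit the JPY at 8.35%, and sell the proceeds forward at 0.0045489.
Arbitrage profit = |7,393,099.73 − 7,174,323.38| = CHF 218,776.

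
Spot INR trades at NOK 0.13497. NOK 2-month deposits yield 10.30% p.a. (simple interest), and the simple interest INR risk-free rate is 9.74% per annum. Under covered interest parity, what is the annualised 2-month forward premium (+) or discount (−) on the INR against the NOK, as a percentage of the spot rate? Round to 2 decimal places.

T = 2/12 years.
F = S · g_NOK/g_INR = 0.13497 × 1.0171667/1.0162333 = 0.13509397.
Annualised premium = (F − S)/S × (1/T) = (0.13509397 − 0.13497)/0.13497 ÷ (2/12) = 0.55%.

+0.55%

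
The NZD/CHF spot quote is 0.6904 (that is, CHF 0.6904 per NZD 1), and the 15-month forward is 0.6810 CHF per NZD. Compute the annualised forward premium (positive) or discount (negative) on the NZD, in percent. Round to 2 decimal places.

T = 15/12 years.
NZD trades forward at -1.36153% vs spot over the period.
×(1/T) gives -1.09% p.a.

-1.09%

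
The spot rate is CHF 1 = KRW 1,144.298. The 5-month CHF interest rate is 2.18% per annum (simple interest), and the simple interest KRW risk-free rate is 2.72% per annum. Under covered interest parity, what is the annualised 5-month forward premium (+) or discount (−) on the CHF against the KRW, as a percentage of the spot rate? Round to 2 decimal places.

+0.54%

T = 5/12 years.
CIP forward (KRW per CHF) = 1144.298 × 1.0113333/1.0090833 = 1146.849495.
(F − S)/S ÷ T = (1146.849495 − 1144.298)/1144.298/(5/12) = 0.005351 → 0.54%.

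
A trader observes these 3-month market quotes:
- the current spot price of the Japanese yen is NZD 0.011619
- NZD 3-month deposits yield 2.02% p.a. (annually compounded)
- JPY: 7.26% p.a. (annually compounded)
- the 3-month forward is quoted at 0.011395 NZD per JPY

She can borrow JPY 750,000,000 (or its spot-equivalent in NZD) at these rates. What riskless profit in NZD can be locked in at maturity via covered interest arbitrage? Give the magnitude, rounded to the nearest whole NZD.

NZD 60,616

T = 3/12 years.
Invest the JPY and cover forward: 750,000,000 × 1.017675802 × 0.011395 = NZD 8,697,311.82.
Convert at spot and invest in NZD: 750,000,000 × 0.011619 × 1.005012191 = NZD 8,757,927.49.
The quoted forward undervalues JPY, so borrow JPY, convert to NZD at spot, deposit the NZD at 2.02%, and buy JPY forward at 0.011395 to cover the loan.
The gap between the two covered legs is NZD 60,616.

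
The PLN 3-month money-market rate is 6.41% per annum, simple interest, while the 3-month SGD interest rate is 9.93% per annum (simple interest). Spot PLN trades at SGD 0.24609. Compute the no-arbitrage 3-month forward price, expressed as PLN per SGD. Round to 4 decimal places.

4.0287

T = 3/12 years.
SGD accumulates by 1 + 0.0993×3/12 = 1.024825.
PLN accumulates by 1 + 0.0641×3/12 = 1.016025.
So F = 0.24609 × 1.024825 / 1.016025 = 0.2482214 (SGD/PLN).
Invert for PLN per SGD: 1 / 0.2482214 = 4.0287.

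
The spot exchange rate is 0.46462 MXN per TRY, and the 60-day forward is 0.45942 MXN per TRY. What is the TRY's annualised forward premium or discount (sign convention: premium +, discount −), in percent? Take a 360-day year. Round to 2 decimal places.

T = 60/360 years.
(F − S)/S = (0.45942 − 0.46462)/0.46462 = -0.0111919.
Per annum: -0.0111919 / (60/360) = -0.067151 = -6.72%.

-6.72%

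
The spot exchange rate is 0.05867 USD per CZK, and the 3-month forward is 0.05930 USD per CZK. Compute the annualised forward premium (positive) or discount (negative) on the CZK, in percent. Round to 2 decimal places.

+4.30%

T = 3/12 years.
Period premium: (0.05930 − 0.05867)/0.05867 = 0.0107380.
Annualise by dividing by T: 0.0107380 / (3/12) = 0.042952 → 4.30%.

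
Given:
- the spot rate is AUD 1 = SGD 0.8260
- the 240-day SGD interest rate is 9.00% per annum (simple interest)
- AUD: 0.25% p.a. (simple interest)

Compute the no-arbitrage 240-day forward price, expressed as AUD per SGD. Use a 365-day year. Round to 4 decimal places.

T = 240/365 years.
SGD accumulates by 1 + 0.0900×240/365 = 1.0591781.
AUD accumulates by 1 + 0.0025×240/365 = 1.0016438.
So F = 0.826 × 1.0591781 / 1.0016438 = 0.8734453 (SGD/AUD).
Quoted the other way: 1/0.8734453 = 1.1449 AUD per SGD.

1.1449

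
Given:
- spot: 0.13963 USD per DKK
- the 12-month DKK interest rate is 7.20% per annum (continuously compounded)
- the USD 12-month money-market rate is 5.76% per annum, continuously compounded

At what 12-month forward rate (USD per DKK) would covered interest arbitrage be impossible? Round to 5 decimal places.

T = 1 year.
USD accumulates by e^(0.0576×1) = 1.0592912.
DKK growth factor: e^(0.0720×1) = 1.0746553.
CIP: F = S · (grow USD)/(grow DKK) = 0.13963 × 1.0592912/1.0746553 = 0.1376337 USD per DKK.

0.13763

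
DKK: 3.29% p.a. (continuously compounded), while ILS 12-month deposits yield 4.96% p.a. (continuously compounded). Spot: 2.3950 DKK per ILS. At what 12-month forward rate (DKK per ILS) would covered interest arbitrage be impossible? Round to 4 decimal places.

2.3553

T = 1 year.
DKK accumulates by e^(0.0329×1) = 1.0334472.
Growth of 1 ILS over T: e^(0.0496×1) = 1.0508507.
CIP: F = S · (grow DKK)/(grow ILS) = 2.395 × 1.0334472/1.0508507 = 2.355336 DKK per ILS.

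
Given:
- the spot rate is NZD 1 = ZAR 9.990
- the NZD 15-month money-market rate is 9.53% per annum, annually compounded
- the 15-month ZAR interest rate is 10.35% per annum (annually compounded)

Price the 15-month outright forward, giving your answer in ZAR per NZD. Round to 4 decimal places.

T = 15/12 years.
ZAR growth factor: (1 + 0.1035)^(15/12) = 1.13100734.
NZD growth factor: (1 + 0.0953)^(15/12) = 1.12051161.
So F = 9.99 × 1.13100734 / 1.12051161 = 10.083575 (ZAR/NZD).

10.0836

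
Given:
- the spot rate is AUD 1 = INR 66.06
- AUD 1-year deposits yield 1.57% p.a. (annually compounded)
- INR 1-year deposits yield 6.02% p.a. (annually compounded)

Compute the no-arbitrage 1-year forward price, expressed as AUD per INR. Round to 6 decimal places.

T = 1 year.
INR growth factor: (1 + 0.0602)^1 = 1.060200.
AUD growth factor: (1 + 0.0157)^1 = 1.015700.
CIP: F = S · (grow INR)/(grow AUD) = 66.06 × 1.060200/1.015700 = 68.95423 INR per AUD.
Invert for AUD per INR: 1 / 68.95423 = 0.014502.

0.014502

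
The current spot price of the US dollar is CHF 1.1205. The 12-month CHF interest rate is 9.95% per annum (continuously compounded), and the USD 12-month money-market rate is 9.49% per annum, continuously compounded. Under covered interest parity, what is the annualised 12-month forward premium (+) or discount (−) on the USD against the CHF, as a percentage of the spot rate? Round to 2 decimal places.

+0.46%

T = 1 year.
CIP forward (CHF per USD) = 1.1205 × 1.1046185/1.0995489 = 1.1256662.
(F − S)/S ÷ T = (1.1256662 − 1.1205)/1.1205/1 = 0.004611 → 0.46%.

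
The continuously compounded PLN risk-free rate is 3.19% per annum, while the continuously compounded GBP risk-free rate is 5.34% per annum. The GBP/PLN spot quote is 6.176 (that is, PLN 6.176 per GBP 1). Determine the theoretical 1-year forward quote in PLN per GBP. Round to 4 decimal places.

6.0446

T = 1 year.
PLN growth factor: e^(0.0319×1) = 1.0324143.
GBP growth factor: e^(0.0534×1) = 1.0548515.
CIP: F = S · (grow PLN)/(grow GBP) = 6.176 × 1.0324143/1.0548515 = 6.044634 PLN per GBP.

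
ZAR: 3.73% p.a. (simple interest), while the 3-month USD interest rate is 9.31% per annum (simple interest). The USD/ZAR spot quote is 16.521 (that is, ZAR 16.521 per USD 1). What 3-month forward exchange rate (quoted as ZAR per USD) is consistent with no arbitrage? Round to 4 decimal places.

T = 3/12 years.
ZAR growth factor: 1 + 0.0373×3/12 = 1.009325.
Growth of 1 USD over T: 1 + 0.0931×3/12 = 1.023275.
Forward (ZAR per USD) = 16.521 × 1.009325 / 1.023275 = 16.295774.

16.2958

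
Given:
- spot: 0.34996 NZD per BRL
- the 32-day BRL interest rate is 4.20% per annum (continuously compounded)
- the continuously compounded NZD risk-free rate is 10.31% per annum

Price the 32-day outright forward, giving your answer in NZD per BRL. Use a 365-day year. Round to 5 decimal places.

T = 32/365 years.
NZD accumulates by e^(0.1031×32/365) = 1.0090799.
BRL growth factor: e^(0.0420×32/365) = 1.003689.
CIP: F = S · (grow NZD)/(grow BRL) = 0.34996 × 1.0090799/1.003689 = 0.3518397 NZD per BRL.

0.35184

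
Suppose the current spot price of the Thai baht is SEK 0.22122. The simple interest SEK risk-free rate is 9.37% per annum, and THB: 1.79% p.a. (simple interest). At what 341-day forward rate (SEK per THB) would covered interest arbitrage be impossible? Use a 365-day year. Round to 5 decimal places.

0.23663

T = 341/365 years.
SEK accumulates by 1 + 0.0937×341/365 = 1.0875389.
THB accumulates by 1 + 0.0179×341/365 = 1.016723.
Forward (SEK per THB) = 0.22122 × 1.0875389 / 1.016723 = 0.2366282.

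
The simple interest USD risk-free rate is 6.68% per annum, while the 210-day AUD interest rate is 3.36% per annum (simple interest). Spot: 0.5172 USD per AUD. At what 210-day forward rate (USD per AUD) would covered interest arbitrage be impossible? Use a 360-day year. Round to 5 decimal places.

T = 210/360 years.
USD growth factor: 1 + 0.0668×210/360 = 1.0389667.
Growth of 1 AUD over T: 1 + 0.0336×210/360 = 1.019600.
Forward (USD per AUD) = 0.5172 × 1.0389667 / 1.019600 = 0.5270239.

0.52702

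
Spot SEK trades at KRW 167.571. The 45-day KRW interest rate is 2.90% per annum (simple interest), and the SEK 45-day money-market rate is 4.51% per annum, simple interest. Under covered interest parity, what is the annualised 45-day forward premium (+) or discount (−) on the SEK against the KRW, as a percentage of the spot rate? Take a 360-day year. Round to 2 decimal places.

-1.60%

T = 45/360 years.
CIP forward (KRW per SEK) = 167.571 × 1.003625/1.0056375 = 167.235654.
(F − S)/S ÷ T = (167.235654 − 167.571)/167.571/(45/360) = -0.016010 → -1.60%.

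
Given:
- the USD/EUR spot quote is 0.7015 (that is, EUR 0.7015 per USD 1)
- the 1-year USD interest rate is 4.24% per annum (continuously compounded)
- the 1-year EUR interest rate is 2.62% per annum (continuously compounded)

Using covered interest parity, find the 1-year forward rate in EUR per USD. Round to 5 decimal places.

T = 1 year.
Growth of 1 EUR over T: e^(0.0262×1) = 1.0265462.
USD growth factor: e^(0.0424×1) = 1.0433117.
CIP: F = S · (grow EUR)/(grow USD) = 0.7015 × 1.0265462/1.0433117 = 0.6902272 EUR per USD.

0.69023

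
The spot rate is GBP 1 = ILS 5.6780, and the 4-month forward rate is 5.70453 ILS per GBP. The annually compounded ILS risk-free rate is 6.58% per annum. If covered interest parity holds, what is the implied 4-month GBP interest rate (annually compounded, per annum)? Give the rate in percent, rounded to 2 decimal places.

T = 4/12 years.
F/S = 5.70453/5.678 = 1.0046724 = (growth of ILS) / (growth of GBP).
The ILS side grows by (1 + 0.0658)^(4/12) = 1.0214691.
Hence g_GBP = 1.0167186.
Annualise: 1.0167186^(12/4) − 1 = 0.050999 = 5.10%.

5.10%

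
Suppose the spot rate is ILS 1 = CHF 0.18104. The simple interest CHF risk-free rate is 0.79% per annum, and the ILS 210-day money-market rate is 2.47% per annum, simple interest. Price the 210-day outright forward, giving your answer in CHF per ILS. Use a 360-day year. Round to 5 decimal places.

0.17929

T = 210/360 years.
CHF growth factor: 1 + 0.0079×210/360 = 1.0046083.
Growth of 1 ILS over T: 1 + 0.0247×210/360 = 1.0144083.
CIP: F = S · (grow CHF)/(grow ILS) = 0.18104 × 1.0046083/1.0144083 = 0.1792910 CHF per ILS.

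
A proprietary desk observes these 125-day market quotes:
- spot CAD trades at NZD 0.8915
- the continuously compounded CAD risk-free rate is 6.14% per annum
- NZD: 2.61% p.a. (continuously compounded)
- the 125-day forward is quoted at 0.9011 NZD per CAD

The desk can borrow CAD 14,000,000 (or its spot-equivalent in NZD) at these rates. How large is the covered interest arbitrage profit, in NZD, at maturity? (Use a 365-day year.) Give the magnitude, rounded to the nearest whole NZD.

NZD 290,418

T = 125/365 years.
Keep in CAD, deliver into the forward: 14,000,000·1.0212500307·0.9011 = NZD 12,883,477.64.
Swap to NZD now, deposit: 14,000,000·0.8915·1.0089784226 = NZD 12,593,059.69.
The quoted forward overvalues CAD, so borrow NZD, buy CAD at spot, deposit the CAD at 6.14%, and sell the proceeds forward at 0.9011.
The gap between the two covered legs is NZD 290,418.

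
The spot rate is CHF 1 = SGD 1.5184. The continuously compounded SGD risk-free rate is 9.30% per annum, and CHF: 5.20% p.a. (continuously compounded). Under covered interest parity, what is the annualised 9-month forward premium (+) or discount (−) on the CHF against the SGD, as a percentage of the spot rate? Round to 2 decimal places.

+4.16%

T = 9/12 years.
CIP forward (SGD per CHF) = 1.5184 × 1.0722401/1.0397705 = 1.5658161.
Annualised premium = (F − S)/S × (1/T) = (1.5658161 − 1.5184)/1.5184 ÷ (9/12) = 4.16%.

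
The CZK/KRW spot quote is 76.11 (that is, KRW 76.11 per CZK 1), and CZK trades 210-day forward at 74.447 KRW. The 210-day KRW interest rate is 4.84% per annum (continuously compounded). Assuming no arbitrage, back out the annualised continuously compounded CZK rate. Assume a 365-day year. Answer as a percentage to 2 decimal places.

T = 210/365 years.
By CIP, F/S equals the KRW-to-CZK growth ratio: 74.447/76.11 = 0.9781500.
KRW growth factor: e^(0.0484×210/365) = 1.0282379.
That pins the CZK growth at 1.0512068.
Take logs: ln 1.0512068 / (210/365) = 0.086798, so 8.68%.

8.68%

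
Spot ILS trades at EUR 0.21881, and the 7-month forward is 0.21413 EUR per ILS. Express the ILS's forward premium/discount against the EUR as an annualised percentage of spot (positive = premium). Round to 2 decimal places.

T = 7/12 years.
Period premium: (0.21413 − 0.21881)/0.21881 = -0.0213884.
Per annum: -0.0213884 / (7/12) = -0.036666 = -3.67%.

-3.67%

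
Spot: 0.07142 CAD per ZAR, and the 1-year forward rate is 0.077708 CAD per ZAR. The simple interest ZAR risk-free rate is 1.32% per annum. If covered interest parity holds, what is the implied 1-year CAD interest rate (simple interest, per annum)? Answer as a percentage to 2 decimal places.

T = 1 year.
CIP gives F = S · g_CAD/g_ZAR, so g_CAD/g_ZAR = 0.077708/0.07142 = 1.0880426.
ZAR growth factor: 1 + 0.0132×1 = 1.013200.
Hence g_CAD = 1.1024048.
r = (1.1024048 − 1)/1 = 0.102405 → 10.24%.

10.24%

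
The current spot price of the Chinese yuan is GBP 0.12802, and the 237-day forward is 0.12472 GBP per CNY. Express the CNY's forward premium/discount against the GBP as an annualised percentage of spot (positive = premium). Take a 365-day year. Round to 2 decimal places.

-3.97%

T = 237/365 years.
(F − S)/S = (0.12472 − 0.12802)/0.12802 = -0.0257772.
Annualise by dividing by T: -0.0257772 / (237/365) = -0.039699 → -3.97%.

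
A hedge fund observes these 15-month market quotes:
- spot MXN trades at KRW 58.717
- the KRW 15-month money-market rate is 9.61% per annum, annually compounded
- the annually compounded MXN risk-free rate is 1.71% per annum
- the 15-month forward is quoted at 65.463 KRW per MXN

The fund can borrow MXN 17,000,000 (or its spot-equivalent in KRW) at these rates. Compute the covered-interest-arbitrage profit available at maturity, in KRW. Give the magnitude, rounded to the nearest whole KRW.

T = 15/12 years.
Keep in MXN, deliver into the forward: 17,000,000·1.021420495189·65.463 = KRW 1,136,709,247.90.
Swap to KRW now, deposit: 17,000,000·58.717·1.121534718332 = KRW 1,119,503,618.96.
The quoted forward overvalues MXN, so borrow KRW, buy MXN at spot, deposit the MXN at 1.71%, and sell the proceeds forward at 65.463.
Profit = 1,136,709,247.90 − 1,119,503,618.96 = KRW 17,205,629.

KRW 17,205,629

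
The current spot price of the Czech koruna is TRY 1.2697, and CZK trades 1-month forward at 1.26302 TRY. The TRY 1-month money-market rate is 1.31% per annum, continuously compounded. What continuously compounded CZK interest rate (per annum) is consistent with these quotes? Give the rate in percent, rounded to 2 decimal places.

7.64%

T = 1/12 years.
CIP gives F = S · g_TRY/g_CZK, so g_TRY/g_CZK = 1.26302/1.2697 = 0.9947389.
TRY growth factor: e^(0.0131×1/12) = 1.0010923.
So the CZK growth factor = 1.006387.
r = ln(1.006387)/(1/12) = 0.076400 → 7.64%.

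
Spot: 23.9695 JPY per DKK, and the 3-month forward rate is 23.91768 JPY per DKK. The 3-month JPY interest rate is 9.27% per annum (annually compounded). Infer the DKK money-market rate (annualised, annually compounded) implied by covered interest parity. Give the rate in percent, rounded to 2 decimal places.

10.22%

T = 3/12 years.
F/S = 23.91768/23.9695 = 0.9978381 = (growth of JPY) / (growth of DKK).
The JPY side grows by (1 + 0.0927)^(3/12) = 1.0224103.
Hence g_DKK = 1.0246254.
Annualise: 1.0246254^(12/3) − 1 = 0.102200 = 10.22%.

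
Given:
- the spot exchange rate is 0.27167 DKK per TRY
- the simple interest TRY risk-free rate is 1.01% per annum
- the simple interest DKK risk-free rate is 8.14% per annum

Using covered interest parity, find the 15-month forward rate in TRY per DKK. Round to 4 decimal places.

T = 15/12 years.
DKK growth factor: 1 + 0.0814×15/12 = 1.101750.
Growth of 1 TRY over T: 1 + 0.0101×15/12 = 1.012625.
CIP: F = S · (grow DKK)/(grow TRY) = 0.27167 × 1.101750/1.012625 = 0.2955807 DKK per TRY.
Invert for TRY per DKK: 1 / 0.2955807 = 3.3832.

3.3832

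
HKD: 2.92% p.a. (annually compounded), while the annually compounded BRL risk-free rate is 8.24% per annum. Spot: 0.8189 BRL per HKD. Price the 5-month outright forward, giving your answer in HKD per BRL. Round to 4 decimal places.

T = 5/12 years.
BRL growth factor: (1 + 0.0824)^(5/12) = 1.0335423.
HKD growth factor: (1 + 0.0292)^(5/12) = 1.0120646.
CIP: F = S · (grow BRL)/(grow HKD) = 0.8189 × 1.0335423/1.0120646 = 0.8362784 BRL per HKD.
Quoted the other way: 1/0.8362784 = 1.1958 HKD per BRL.

1.1958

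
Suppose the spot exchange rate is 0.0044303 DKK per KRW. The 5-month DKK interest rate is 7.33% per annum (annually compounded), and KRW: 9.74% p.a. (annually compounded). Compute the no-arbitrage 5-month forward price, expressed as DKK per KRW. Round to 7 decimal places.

T = 5/12 years.
Growth of 1 DKK over T: (1 + 0.0733)^(5/12) = 1.0299128.
KRW growth factor: (1 + 0.0974)^(5/12) = 1.0394862.
CIP: F = S · (grow DKK)/(grow KRW) = 0.0044303 × 1.0299128/1.0394862 = 0.004389498 DKK per KRW.

0.0043895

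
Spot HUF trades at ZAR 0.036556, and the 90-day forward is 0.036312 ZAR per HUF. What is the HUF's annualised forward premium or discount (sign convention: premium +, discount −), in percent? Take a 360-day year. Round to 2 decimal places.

T = 90/360 years.
HUF trades forward at -0.66747% vs spot over the period.
×(1/T) gives -2.67% p.a.

-2.67%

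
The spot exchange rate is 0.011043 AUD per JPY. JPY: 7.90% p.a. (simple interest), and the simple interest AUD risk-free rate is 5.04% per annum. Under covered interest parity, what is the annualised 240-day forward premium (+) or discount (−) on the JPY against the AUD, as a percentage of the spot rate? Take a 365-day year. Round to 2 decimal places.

T = 240/365 years.
No-arbitrage forward: 0.011043 × 1.0331397 / 1.0519452 = 0.010845586 AUD/JPY.
Annualised premium = (F − S)/S × (1/T) = (0.010845586 − 0.011043)/0.011043 ÷ (240/365) = -2.72%.

-2.72%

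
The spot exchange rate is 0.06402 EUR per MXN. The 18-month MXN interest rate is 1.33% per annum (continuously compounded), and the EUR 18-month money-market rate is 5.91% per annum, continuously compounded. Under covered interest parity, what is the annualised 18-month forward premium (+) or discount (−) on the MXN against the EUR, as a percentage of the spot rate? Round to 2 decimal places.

+4.74%

T = 18/12 years.
CIP forward (EUR per MXN) = 0.06402 × 1.0926981/1.0201503 = 0.06857277.
Annualised premium = (F − S)/S × (1/T) = (0.06857277 − 0.06402)/0.06402 ÷ (18/12) = 4.74%.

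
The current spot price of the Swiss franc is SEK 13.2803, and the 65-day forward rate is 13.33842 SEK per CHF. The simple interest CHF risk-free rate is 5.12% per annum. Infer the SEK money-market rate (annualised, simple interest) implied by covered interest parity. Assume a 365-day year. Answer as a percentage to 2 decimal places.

7.60%

T = 65/365 years.
By CIP, F/S equals the SEK-to-CHF growth ratio: 13.33842/13.2803 = 1.0043764.
The CHF side grows by 1 + 0.0512×65/365 = 1.0091178.
So the SEK growth factor = 1.0135341.
r = (1.0135341 − 1)/(65/365) = 0.075999 → 7.60%.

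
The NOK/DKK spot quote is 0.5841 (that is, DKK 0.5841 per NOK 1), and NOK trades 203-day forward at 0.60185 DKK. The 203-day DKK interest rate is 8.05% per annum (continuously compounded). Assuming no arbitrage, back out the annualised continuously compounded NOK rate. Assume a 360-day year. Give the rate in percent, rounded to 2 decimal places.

T = 203/360 years.
CIP gives F = S · g_DKK/g_NOK, so g_DKK/g_NOK = 0.60185/0.5841 = 1.0303886.
DKK growth factor: e^(0.0805×203/360) = 1.0464391.
That pins the NOK growth at 1.0155771.
r = ln(1.0155771)/(203/360) = 0.027411 → 2.74%.

2.74%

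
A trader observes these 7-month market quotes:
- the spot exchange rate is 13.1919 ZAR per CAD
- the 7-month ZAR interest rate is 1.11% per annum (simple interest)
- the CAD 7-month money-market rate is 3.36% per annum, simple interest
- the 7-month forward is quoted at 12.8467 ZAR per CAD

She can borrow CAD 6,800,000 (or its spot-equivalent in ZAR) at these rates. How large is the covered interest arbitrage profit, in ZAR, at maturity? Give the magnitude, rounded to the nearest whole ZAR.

ZAR 1,215,991

T = 7/12 years.
Keep in CAD, deliver into the forward: 6,800,000·1.019600·12.8467 = ZAR 89,069,768.18.
Swap to ZAR now, deposit: 6,800,000·13.1919·1.006475 = ZAR 90,285,759.36.
The quoted forward undervalues CAD, so borrow CAD, convert to ZAR at spot, deposit the ZAR at 1.11%, and buy CAD forward at 12.8467 to cover the loan.
Profit = 90,285,759.36 − 89,069,768.18 = ZAR 1,215,991.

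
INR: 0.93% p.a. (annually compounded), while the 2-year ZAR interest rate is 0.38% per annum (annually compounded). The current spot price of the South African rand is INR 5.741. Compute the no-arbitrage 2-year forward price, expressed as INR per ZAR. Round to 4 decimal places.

5.8041

T = 2 years.
INR growth factor: (1 + 0.0093)^2 = 1.0186865.
ZAR accumulates by (1 + 0.0038)^2 = 1.0076144.
So F = 5.741 × 1.0186865 / 1.0076144 = 5.804085 (INR/ZAR).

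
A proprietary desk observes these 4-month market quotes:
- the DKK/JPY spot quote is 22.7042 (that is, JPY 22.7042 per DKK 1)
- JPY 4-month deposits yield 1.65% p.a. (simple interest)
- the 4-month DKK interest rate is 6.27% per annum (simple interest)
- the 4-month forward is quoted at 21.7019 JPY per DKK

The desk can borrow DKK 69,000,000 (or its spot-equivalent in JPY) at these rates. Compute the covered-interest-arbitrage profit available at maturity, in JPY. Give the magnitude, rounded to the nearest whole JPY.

T = 4/12 years.
Keep in DKK, deliver into the forward: 69,000,000·1.020900·21.7019 = JPY 1,528,727,409.99.
Swap to JPY now, deposit: 69,000,000·22.7042·1.005500 = JPY 1,575,206,043.90.
The quoted forward undervalues DKK, so borrow DKK, convert to JPY at spot, deposit the JPY at 1.65%, and buy DKK forward at 21.7019 to cover the loan.
The gap between the two covered legs is JPY 46,478,634.

JPY 46,478,634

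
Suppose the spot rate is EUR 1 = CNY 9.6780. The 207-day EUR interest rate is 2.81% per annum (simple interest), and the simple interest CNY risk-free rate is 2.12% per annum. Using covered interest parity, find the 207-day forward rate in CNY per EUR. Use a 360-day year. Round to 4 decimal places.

T = 207/360 years.
CNY growth factor: 1 + 0.0212×207/360 = 1.012190.
Growth of 1 EUR over T: 1 + 0.0281×207/360 = 1.0161575.
So F = 9.678 × 1.012190 / 1.0161575 = 9.640213 (CNY/EUR).

9.6402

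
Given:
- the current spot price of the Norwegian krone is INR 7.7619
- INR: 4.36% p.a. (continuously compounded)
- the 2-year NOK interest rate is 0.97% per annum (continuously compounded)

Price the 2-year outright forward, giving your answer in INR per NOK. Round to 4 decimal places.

8.3064

T = 2 years.
Growth of 1 INR over T: e^(0.0436×2) = 1.0911149.
NOK accumulates by e^(0.0097×2) = 1.0195894.
Forward (INR per NOK) = 7.7619 × 1.0911149 / 1.0195894 = 8.306407.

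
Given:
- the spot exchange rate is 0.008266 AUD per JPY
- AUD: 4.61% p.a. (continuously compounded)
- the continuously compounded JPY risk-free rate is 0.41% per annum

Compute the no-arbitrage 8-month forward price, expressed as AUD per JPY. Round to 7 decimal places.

0.0085007

T = 8/12 years.
AUD growth factor: e^(0.0461×8/12) = 1.0312105.
Growth of 1 JPY over T: e^(0.0041×8/12) = 1.0027371.
So F = 0.008266 × 1.0312105 / 1.0027371 = 0.008500719 (AUD/JPY).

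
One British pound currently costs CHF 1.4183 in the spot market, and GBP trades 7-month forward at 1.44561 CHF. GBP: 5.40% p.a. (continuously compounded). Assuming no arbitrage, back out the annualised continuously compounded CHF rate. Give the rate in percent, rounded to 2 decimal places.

T = 7/12 years.
F/S = 1.44561/1.4183 = 1.0192554 = (growth of CHF) / (growth of GBP).
The GBP side grows by e^(0.0540×7/12) = 1.0320014.
That pins the CHF growth at 1.051873.
r = ln(1.051873)/(7/12) = 0.086696 → 8.67%.

8.67%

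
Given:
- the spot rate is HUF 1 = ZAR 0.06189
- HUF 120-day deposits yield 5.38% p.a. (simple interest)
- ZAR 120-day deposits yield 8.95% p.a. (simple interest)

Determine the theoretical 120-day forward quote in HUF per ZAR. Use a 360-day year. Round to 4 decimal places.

15.9710

T = 120/360 years.
ZAR accumulates by 1 + 0.0895×120/360 = 1.02983333.
Growth of 1 HUF over T: 1 + 0.0538×120/360 = 1.01793333.
Forward (ZAR per HUF) = 0.06189 × 1.02983333 / 1.01793333 = 0.062613516.
Invert for HUF per ZAR: 1 / 0.062613516 = 15.9710.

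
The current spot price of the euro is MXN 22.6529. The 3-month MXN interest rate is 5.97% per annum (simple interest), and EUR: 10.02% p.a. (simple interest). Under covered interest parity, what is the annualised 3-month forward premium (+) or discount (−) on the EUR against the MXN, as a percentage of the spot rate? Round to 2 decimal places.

T = 3/12 years.
F = S · g_MXN/g_EUR = 22.6529 × 1.014925/1.025050 = 22.4291445.
Annualised premium = (F − S)/S × (1/T) = (22.4291445 − 22.6529)/22.6529 ÷ (3/12) = -3.95%.

-3.95%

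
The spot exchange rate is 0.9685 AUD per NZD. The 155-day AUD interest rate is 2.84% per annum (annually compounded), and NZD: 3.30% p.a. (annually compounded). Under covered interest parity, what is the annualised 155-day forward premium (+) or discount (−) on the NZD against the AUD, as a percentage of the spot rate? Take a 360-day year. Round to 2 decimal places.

T = 155/360 years.
No-arbitrage forward: 0.9685 × 1.0121303 / 1.0140771 = 0.9666407 AUD/NZD.
Annualised premium = (F − S)/S × (1/T) = (0.9666407 − 0.9685)/0.9685 ÷ (155/360) = -0.45%.

-0.45%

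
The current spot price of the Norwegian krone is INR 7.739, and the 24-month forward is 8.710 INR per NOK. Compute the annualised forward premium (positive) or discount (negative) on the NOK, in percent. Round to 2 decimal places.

+6.27%

T = 2 years.
Period premium: (8.710 − 7.739)/7.739 = 0.1254684.
×(1/T) gives 6.27% p.a.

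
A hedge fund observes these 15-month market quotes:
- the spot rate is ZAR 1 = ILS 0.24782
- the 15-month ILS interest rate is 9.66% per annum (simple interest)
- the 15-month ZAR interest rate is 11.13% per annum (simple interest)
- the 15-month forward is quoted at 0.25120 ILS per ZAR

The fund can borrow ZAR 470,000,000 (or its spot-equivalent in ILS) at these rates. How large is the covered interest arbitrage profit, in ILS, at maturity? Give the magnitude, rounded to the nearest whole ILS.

T = 15/12 years.
Route A — deposit ZAR, sell forward: 470,000,000 × 1.139125 × 0.25120 = ILS 134,489,654.00.
Route B — convert at spot, deposit ILS: 470,000,000 × 0.24782 × 1.120750 = ILS 130,539,804.55.
The quoted forward overvalues ZAR, so borrow ILS, buy ZAR at spot, deposit the ZAR at 11.13%, and sell the proceeds forward at 0.25120.
The gap between the two covered legs is ILS 3,949,849.

ILS 3,949,849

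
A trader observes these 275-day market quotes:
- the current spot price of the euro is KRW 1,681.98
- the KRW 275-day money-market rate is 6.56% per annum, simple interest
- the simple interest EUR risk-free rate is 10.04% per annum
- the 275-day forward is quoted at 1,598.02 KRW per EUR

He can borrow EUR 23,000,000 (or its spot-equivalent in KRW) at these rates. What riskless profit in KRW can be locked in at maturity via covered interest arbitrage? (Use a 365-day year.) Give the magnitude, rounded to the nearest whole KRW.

T = 275/365 years.
Invest the EUR and cover forward: 23,000,000 × 1.075643835616 × 1598.02 = KRW 39,534,708,330.39.
Convert at spot and invest in KRW: 23,000,000 × 1681.98 × 1.049424657534 = KRW 40,597,559,566.02.
The quoted forward undervalues EUR, so borrow EUR, convert to KRW at spot, deposit the KRW at 6.56%, and buy EUR forward at 1,598.02 to cover the loan.
Profit = 40,597,559,566.02 − 39,534,708,330.39 = KRW 1,062,851,236.

KRW 1,062,851,236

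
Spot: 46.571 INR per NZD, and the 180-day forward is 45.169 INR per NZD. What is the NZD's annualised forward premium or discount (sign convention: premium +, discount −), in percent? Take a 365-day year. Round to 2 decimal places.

T = 180/365 years.
Period premium: (45.169 − 46.571)/46.571 = -0.0301046.
Annualise by dividing by T: -0.0301046 / (180/365) = -0.061045 → -6.10%.

-6.10%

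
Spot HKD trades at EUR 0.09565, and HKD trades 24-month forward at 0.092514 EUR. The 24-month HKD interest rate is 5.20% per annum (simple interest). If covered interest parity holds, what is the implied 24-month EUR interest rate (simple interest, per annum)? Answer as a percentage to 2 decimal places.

3.39%

T = 2 years.
By CIP, F/S equals the EUR-to-HKD growth ratio: 0.092514/0.09565 = 0.9672138.
The HKD side grows by 1 + 0.0520×2 = 1.104000.
Hence g_EUR = 1.067804.
(1.067804 − 1)/T = 0.033902, i.e. 3.39%.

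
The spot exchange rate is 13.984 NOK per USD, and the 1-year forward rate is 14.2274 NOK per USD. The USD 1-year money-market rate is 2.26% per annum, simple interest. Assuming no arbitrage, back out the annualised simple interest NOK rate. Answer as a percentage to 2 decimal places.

T = 1 year.
F/S = 14.2274/13.984 = 1.0174056 = (growth of NOK) / (growth of USD).
The USD side grows by 1 + 0.0226×1 = 1.022600.
So the NOK growth factor = 1.040399.
r = (1.040399 − 1)/1 = 0.040399 → 4.04%.

4.04%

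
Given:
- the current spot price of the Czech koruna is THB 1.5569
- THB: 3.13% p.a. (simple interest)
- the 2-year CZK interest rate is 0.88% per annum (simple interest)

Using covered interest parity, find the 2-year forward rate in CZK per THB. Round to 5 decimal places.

0.61510

T = 2 years.
Growth of 1 THB over T: 1 + 0.0313×2 = 1.062600.
CZK growth factor: 1 + 0.0088×2 = 1.017600.
Forward (THB per CZK) = 1.5569 × 1.062600 / 1.017600 = 1.625749.
Quoted the other way: 1/1.625749 = 0.61510 CZK per THB.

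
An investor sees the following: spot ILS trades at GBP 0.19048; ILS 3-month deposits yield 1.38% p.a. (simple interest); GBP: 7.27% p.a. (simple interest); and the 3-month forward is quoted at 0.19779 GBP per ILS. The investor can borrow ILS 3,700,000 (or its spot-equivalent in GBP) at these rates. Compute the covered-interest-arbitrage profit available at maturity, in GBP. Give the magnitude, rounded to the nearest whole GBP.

T = 3/12 years.
Keep in ILS, deliver into the forward: 3,700,000·1.003450·0.19779 = GBP 734,347.79.
Swap to GBP now, deposit: 3,700,000·0.19048·1.018175 = GBP 717,585.30.
The quoted forward overvalues ILS, so borrow GBP, buy ILS at spot, deposit the ILS at 1.38%, and sell the proceeds forward at 0.19779.
Arbitrage profit = |734,347.79 − 717,585.30| = GBP 16,762.

GBP 16,762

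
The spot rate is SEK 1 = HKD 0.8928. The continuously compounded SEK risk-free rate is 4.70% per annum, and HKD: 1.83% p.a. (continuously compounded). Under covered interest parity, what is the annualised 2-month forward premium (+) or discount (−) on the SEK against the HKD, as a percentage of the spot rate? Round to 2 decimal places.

-2.86%

T = 2/12 years.
F = S · g_HKD/g_SEK = 0.8928 × 1.0030547/1.0078641 = 0.8885397.
(F − S)/S ÷ T = (0.8885397 − 0.8928)/0.8928/(2/12) = -0.028631 → -2.86%.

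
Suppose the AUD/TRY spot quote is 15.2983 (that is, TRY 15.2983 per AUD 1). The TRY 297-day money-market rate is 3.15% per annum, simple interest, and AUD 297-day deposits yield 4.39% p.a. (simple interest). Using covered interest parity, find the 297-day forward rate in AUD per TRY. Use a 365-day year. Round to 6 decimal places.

0.066010

T = 297/365 years.
TRY growth factor: 1 + 0.0315×297/365 = 1.0256315.
AUD growth factor: 1 + 0.0439×297/365 = 1.0357214.
CIP: F = S · (grow TRY)/(grow AUD) = 15.2983 × 1.0256315/1.0357214 = 15.14927 TRY per AUD.
Quoted the other way: 1/15.14927 = 0.066010 AUD per TRY.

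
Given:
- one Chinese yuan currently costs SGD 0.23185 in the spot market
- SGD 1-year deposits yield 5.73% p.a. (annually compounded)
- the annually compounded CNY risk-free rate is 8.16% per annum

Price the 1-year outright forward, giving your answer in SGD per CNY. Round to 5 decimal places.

0.22664

T = 1 year.
SGD growth factor: (1 + 0.0573)^1 = 1.057300.
CNY accumulates by (1 + 0.0816)^1 = 1.081600.
CIP: F = S · (grow SGD)/(grow CNY) = 0.23185 × 1.057300/1.081600 = 0.2266411 SGD per CNY.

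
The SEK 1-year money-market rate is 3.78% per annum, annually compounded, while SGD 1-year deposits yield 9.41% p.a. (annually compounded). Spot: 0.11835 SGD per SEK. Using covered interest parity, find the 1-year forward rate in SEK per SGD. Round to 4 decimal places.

T = 1 year.
SGD accumulates by (1 + 0.0941)^1 = 1.094100.
SEK growth factor: (1 + 0.0378)^1 = 1.037800.
CIP: F = S · (grow SGD)/(grow SEK) = 0.11835 × 1.094100/1.037800 = 0.1247704 SGD per SEK.
Quoted the other way: 1/0.1247704 = 8.0147 SEK per SGD.

8.0147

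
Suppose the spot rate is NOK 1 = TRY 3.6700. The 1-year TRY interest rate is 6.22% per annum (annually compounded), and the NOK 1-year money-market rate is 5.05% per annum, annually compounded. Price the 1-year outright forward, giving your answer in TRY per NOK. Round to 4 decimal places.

3.7109

T = 1 year.
TRY accumulates by (1 + 0.0622)^1 = 1.062200.
NOK accumulates by (1 + 0.0505)^1 = 1.050500.
Forward (TRY per NOK) = 3.67 × 1.062200 / 1.050500 = 3.710875.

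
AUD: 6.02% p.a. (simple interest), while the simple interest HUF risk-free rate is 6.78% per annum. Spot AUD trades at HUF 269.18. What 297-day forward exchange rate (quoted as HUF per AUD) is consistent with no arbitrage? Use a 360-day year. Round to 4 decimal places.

T = 297/360 years.
Growth of 1 HUF over T: 1 + 0.0678×297/360 = 1.055935.
AUD growth factor: 1 + 0.0602×297/360 = 1.049665.
CIP: F = S · (grow HUF)/(grow AUD) = 269.18 × 1.055935/1.049665 = 270.787902 HUF per AUD.

270.7879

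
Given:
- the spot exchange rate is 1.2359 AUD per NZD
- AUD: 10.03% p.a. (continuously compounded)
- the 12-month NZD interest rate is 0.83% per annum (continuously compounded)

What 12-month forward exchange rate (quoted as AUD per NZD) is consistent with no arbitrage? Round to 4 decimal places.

T = 1 year.
Growth of 1 AUD over T: e^(0.1003×1) = 1.1055025.
NZD accumulates by e^(0.0083×1) = 1.0083345.
Forward (AUD per NZD) = 1.2359 × 1.1055025 / 1.0083345 = 1.354997.

1.3550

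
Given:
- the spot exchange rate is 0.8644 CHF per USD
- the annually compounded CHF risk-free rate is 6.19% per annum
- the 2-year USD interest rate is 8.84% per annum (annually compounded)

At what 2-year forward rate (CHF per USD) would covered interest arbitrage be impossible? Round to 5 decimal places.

T = 2 years.
Growth of 1 CHF over T: (1 + 0.0619)^2 = 1.1276316.
USD accumulates by (1 + 0.0884)^2 = 1.1846146.
CIP: F = S · (grow CHF)/(grow USD) = 0.8644 × 1.1276316/1.1846146 = 0.8228201 CHF per USD.

0.82282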